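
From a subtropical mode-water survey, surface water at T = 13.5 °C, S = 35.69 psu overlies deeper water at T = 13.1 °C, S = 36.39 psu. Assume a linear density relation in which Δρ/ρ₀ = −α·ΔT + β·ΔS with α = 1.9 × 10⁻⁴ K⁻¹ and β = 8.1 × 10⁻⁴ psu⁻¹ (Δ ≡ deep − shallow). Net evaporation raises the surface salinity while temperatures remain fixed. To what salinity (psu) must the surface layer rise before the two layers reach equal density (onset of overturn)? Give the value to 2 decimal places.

Neutral buoyancy requires −α(T_deep − T_surf) + β(S_deep − S_surf′) = 0.
S_surf′ = S_deep − (α/β)·ΔT = 36.39 − (1.9 × 10⁻⁴/8.1 × 10⁻⁴)·(-0.4) = 36.4838 psu.
Increase required: 36.4838 − 35.69 = 0.7938 psu.

36.48 psu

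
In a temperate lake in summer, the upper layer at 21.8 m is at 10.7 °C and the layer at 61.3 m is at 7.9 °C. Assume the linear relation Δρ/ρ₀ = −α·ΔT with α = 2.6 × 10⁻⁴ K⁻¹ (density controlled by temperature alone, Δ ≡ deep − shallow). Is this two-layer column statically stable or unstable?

ΔT = 7.9 − 10.7 = -2.8 K, so Δρ/ρ₀ = −αΔT = 7.28 × 10⁻⁴.
Δρ/ρ₀ > 0, so Δρ > 0: deeper water is denser → statically stable.

stable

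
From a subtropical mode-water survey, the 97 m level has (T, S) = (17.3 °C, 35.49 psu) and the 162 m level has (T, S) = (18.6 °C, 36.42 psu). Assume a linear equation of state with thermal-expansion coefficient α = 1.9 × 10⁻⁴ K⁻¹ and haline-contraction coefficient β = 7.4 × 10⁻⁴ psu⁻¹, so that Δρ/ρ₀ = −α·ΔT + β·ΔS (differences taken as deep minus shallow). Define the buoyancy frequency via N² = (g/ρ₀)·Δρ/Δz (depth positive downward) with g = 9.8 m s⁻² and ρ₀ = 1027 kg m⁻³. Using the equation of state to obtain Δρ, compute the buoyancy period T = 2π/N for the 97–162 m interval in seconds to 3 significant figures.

ΔT = +1.3 K, ΔS = +0.93 psu (deep − shallow).
Δρ/ρ₀ = −αΔT + βΔS = -2.47 × 10⁻⁴ + 6.882 × 10⁻⁴ = 4.412 × 10⁻⁴, so Δρ ≈ 0.4531 kg m⁻³.
N² = (g/ρ₀)·Δρ/Δz = g·(Δρ/ρ₀)/Δz = 9.8 × 4.412 × 10⁻⁴ / 65 = 6.6519 × 10⁻⁵ s⁻².
N = √(6.6519 × 10⁻⁵) = 8.1559 × 10⁻³ rad s⁻¹ → T = 2π/N = 770.39 s ≈ 770 s.

770 s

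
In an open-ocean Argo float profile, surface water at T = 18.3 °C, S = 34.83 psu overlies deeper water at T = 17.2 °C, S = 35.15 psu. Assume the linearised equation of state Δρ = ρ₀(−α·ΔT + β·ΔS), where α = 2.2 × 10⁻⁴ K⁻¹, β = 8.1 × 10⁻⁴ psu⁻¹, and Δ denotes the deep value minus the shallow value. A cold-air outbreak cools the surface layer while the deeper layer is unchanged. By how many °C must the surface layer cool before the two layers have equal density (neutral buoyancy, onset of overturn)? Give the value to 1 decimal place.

2.3 °C

Neutral buoyancy requires Δρ = 0, i.e. −α(T_deep − T_surf′) + β(S_deep − S_surf) = 0.
T_surf′ = T_deep − (β/α)·ΔS = 17.2 − (8.1 × 10⁻⁴/2.2 × 10⁻⁴)·(+0.32) = 16.022 °C.
Cooling required: 18.3 − (16.022) = 2.278 °C.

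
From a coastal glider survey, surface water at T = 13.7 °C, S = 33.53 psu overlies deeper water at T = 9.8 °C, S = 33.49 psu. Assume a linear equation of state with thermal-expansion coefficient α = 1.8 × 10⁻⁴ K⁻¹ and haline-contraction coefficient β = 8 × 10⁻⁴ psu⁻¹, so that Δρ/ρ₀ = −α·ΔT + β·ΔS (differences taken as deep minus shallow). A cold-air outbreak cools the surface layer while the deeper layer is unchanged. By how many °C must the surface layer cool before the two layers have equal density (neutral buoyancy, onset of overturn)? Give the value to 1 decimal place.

Neutral buoyancy requires Δρ = 0, i.e. −α(T_deep − T_surf′) + β(S_deep − S_surf) = 0.
T_surf′ = T_deep − (β/α)·ΔS = 9.8 − (8 × 10⁻⁴/1.8 × 10⁻⁴)·(-0.04) = 9.978 °C.
Cooling required: 13.7 − (9.978) = 3.722 °C.

3.7 °C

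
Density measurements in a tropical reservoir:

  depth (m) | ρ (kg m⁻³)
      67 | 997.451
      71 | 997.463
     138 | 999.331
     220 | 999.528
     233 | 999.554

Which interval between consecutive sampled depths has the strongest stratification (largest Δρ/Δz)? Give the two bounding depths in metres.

Compute the density gradient over each adjacent pair:
  67–71 m: Δρ/Δz = 0.012/4 = 3.0 × 10⁻³ kg m⁻⁴
  71–138 m: Δρ/Δz = 1.868/67 = 0.028 kg m⁻⁴
  138–220 m: Δρ/Δz = 0.197/82 = 2.4 × 10⁻³ kg m⁻⁴
  220–233 m: Δρ/Δz = 0.026/13 = 2.0 × 10⁻³ kg m⁻⁴
The largest gradient is in the 71–138 m interval — the pycnocline.

71–138 m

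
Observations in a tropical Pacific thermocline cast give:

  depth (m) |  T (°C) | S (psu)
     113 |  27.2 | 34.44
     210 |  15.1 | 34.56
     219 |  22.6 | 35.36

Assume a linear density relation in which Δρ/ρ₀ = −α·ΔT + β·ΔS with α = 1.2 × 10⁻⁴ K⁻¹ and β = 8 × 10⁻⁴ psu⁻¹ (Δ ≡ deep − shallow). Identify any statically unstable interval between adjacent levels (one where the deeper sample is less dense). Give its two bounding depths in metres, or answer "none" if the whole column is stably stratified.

210–219 m

Evaluate Δρ/ρ₀ = −αΔT + βΔS across each adjacent pair:
  113–210 m: −αΔT+βΔS = −(1.2 × 10⁻⁴)(-12.1)+(8 × 10⁻⁴)(+0.12) = 1.5 × 10⁻³ → stable
  210–219 m: −αΔT+βΔS = −(1.2 × 10⁻⁴)(+7.5)+(8 × 10⁻⁴)(+0.80) = -2.6 × 10⁻⁴ → UNSTABLE
The 210–219 m interval has Δρ < 0: lighter water underlies denser water.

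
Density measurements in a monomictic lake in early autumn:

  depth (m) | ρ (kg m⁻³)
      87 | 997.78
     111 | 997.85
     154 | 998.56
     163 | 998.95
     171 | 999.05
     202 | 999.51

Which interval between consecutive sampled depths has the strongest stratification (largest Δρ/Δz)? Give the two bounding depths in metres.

154–163 m

Compute the density gradient over each adjacent pair:
  87–111 m: Δρ/Δz = 0.07/24 = 2.9 × 10⁻³ kg m⁻⁴
  111–154 m: Δρ/Δz = 0.71/43 = 0.017 kg m⁻⁴
  154–163 m: Δρ/Δz = 0.39/9 = 0.043 kg m⁻⁴
  163–171 m: Δρ/Δz = 0.10/8 = 0.013 kg m⁻⁴
  171–202 m: Δρ/Δz = 0.46/31 = 0.015 kg m⁻⁴
The largest gradient is in the 154–163 m interval — the pycnocline.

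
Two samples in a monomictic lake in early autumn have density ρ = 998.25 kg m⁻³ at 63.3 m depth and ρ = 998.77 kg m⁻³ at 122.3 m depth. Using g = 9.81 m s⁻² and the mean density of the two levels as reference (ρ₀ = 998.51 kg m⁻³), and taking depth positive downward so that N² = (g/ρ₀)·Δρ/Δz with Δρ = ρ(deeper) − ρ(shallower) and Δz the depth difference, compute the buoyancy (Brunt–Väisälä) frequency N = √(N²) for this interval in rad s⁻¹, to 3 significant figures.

Δρ = 998.77 − 998.25 = 0.52 kg m⁻³ over Δz = 122.3 − 63.3 = 59 m.
N² = (9.81/998.51) × (0.52/59) = 8.6590 × 10⁻⁵ s⁻².
N = √(8.6590 × 10⁻⁵) = 9.3054 × 10⁻³ rad s⁻¹ ≈ 9.31 × 10⁻³ rad s⁻¹.

9.31 × 10⁻³ rad s⁻¹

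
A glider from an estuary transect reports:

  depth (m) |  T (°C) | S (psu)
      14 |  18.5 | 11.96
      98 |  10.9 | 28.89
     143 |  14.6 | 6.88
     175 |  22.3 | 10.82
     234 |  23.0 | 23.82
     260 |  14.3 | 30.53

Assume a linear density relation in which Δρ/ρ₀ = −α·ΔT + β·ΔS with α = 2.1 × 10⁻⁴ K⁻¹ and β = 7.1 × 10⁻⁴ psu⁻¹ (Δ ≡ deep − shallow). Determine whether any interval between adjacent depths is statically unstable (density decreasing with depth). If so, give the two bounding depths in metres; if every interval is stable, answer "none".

98–143 m

Evaluate Δρ/ρ₀ = −αΔT + βΔS across each adjacent pair:
  14–98 m: −αΔT+βΔS = −(2.1 × 10⁻⁴)(-7.6)+(7.1 × 10⁻⁴)(+16.93) = 0.014 → stable
  98–143 m: −αΔT+βΔS = −(2.1 × 10⁻⁴)(+3.7)+(7.1 × 10⁻⁴)(-22.01) = -0.016 → UNSTABLE
  143–175 m: −αΔT+βΔS = −(2.1 × 10⁻⁴)(+7.7)+(7.1 × 10⁻⁴)(+3.94) = 1.2 × 10⁻³ → stable
  175–234 m: −αΔT+βΔS = −(2.1 × 10⁻⁴)(+0.7)+(7.1 × 10⁻⁴)(+13.00) = 9.1 × 10⁻³ → stable
  234–260 m: −αΔT+βΔS = −(2.1 × 10⁻⁴)(-8.7)+(7.1 × 10⁻⁴)(+6.71) = 6.6 × 10⁻³ → stable
The 98–143 m interval has Δρ < 0: lighter water underlies denser water.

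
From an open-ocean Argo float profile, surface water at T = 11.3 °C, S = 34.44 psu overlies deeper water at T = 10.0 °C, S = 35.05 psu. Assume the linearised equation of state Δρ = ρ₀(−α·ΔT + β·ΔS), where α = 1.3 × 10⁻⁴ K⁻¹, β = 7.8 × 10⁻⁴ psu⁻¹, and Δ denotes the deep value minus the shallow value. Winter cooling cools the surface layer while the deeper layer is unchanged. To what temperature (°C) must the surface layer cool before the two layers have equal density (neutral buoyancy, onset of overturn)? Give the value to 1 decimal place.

6.3 °C

Neutral buoyancy requires Δρ = 0, i.e. −α(T_deep − T_surf′) + β(S_deep − S_surf) = 0.
T_surf′ = T_deep − (β/α)·ΔS = 10.0 − (7.8 × 10⁻⁴/1.3 × 10⁻⁴)·(+0.61) = 6.340 °C.
Cooling required: 11.3 − (6.340) = 4.960 °C.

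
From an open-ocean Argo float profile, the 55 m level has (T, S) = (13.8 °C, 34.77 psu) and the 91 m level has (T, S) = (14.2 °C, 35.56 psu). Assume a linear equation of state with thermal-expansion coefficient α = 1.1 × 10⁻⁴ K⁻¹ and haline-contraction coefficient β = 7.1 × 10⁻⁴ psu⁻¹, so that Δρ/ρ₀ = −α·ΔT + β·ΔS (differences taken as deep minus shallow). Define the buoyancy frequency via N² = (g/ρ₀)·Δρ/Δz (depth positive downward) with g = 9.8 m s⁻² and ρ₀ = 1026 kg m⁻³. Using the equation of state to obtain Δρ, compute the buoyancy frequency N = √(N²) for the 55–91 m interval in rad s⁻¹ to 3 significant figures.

0.0119 rad s⁻¹

ΔT = +0.4 K, ΔS = +0.79 psu (deep − shallow).
Δρ/ρ₀ = −αΔT + βΔS = -4.40 × 10⁻⁵ + 5.609 × 10⁻⁴ = 5.169 × 10⁻⁴, so Δρ ≈ 0.5303 kg m⁻³.
N² = (g/ρ₀)·Δρ/Δz = g·(Δρ/ρ₀)/Δz = 9.8 × 5.169 × 10⁻⁴ / 36 = 1.4071 × 10⁻⁴ s⁻².
N = √(1.4071 × 10⁻⁴) = 0.011862 rad s⁻¹ ≈ 0.0119 rad s⁻¹.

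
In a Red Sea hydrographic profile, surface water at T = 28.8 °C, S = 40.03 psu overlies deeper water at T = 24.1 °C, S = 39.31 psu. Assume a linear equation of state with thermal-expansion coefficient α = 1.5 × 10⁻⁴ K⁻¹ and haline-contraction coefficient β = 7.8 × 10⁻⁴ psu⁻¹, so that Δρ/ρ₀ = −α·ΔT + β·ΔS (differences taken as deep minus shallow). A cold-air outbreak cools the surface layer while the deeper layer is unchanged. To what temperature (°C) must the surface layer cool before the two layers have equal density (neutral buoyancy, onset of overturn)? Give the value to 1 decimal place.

Neutral buoyancy requires Δρ = 0, i.e. −α(T_deep − T_surf′) + β(S_deep − S_surf) = 0.
T_surf′ = T_deep − (β/α)·ΔS = 24.1 − (7.8 × 10⁻⁴/1.5 × 10⁻⁴)·(-0.72) = 27.844 °C.
Cooling required: 28.8 − (27.844) = 0.956 °C.

27.8 °C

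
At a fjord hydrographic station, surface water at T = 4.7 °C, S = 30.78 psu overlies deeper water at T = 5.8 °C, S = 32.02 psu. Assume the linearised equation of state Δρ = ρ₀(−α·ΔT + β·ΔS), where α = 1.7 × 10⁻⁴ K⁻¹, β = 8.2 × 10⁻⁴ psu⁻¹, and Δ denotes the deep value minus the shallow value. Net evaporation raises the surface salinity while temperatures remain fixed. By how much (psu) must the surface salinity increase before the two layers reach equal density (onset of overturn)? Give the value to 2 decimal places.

Neutral buoyancy requires −α(T_deep − T_surf) + β(S_deep − S_surf′) = 0.
S_surf′ = S_deep − (α/β)·ΔT = 32.02 − (1.7 × 10⁻⁴/8.2 × 10⁻⁴)·(+1.1) = 31.7920 psu.
Increase required: 31.7920 − 30.78 = 1.0120 psu.

1.01 psu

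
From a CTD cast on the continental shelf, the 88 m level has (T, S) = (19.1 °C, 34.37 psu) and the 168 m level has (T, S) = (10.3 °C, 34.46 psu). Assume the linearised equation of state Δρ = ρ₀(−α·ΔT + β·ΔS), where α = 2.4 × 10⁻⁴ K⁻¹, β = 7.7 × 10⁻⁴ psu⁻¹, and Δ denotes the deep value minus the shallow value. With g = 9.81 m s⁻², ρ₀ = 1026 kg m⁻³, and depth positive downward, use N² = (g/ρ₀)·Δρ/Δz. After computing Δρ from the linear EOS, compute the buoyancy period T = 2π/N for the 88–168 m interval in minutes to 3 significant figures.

ΔT = -8.8 K, ΔS = +0.09 psu (deep − shallow).
Δρ/ρ₀ = −αΔT + βΔS = 2.112 × 10⁻³ + 6.93 × 10⁻⁵ = 2.1813 × 10⁻³, so Δρ ≈ 2.238 kg m⁻³.
N² = (g/ρ₀)·Δρ/Δz = g·(Δρ/ρ₀)/Δz = 9.81 × 2.1813 × 10⁻³ / 80 = 2.6748 × 10⁻⁴ s⁻².
N = √(2.6748 × 10⁻⁴) = 0.016355 rad s⁻¹ → T = 2π/N = 384.18 s = 6.4030 min ≈ 6.40 min.

6.40 min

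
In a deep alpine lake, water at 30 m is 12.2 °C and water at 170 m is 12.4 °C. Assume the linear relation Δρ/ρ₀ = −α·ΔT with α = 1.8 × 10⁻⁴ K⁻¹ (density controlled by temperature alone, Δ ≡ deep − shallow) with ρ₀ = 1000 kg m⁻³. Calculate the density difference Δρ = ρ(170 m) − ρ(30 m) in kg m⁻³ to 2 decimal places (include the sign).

-0.04 kg m⁻³

ΔT = +0.2 K, Δρ/ρ₀ = −αΔT = -3.60 × 10⁻⁵.
Δρ = 1000 × (-3.60 × 10⁻⁵) = -0.04 kg m⁻³.
Negative Δρ: lighter below, statically unstable.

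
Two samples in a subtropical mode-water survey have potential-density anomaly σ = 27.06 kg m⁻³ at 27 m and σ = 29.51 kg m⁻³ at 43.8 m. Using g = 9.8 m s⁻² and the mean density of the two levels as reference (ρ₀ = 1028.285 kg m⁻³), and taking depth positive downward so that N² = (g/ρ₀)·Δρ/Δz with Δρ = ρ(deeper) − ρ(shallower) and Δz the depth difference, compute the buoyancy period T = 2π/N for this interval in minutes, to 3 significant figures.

2.81 min

Δρ = 1029.51 − 1027.06 = 2.45 kg m⁻³ over Δz = 43.8 − 27 = 16.8 m.
N² = (9.8/1028.285) × (2.45/16.8) = 1.3899 × 10⁻³ s⁻².
N = √(1.3899 × 10⁻³) = 0.037281 rad s⁻¹, so T = 2π/N = 168.54 s = 2.8090 min ≈ 2.81 min.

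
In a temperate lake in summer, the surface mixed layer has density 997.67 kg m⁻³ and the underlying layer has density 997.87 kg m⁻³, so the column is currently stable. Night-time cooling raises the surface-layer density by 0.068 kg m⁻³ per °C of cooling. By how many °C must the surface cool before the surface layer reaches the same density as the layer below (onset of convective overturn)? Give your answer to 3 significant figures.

Density deficit of the surface layer: 997.87 − 997.67 = 0.2 kg m⁻³.
Required change = 0.2 / 0.068 = 2.94 °C.

2.94 °C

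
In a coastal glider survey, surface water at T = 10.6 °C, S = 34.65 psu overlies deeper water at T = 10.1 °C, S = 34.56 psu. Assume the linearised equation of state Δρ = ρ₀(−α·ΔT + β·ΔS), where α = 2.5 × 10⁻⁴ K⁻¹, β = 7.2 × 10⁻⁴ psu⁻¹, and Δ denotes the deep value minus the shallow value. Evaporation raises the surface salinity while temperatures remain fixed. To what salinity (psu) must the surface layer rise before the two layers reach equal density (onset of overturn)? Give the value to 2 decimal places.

34.73 psu

Neutral buoyancy requires −α(T_deep − T_surf) + β(S_deep − S_surf′) = 0.
S_surf′ = S_deep − (α/β)·ΔT = 34.56 − (2.5 × 10⁻⁴/7.2 × 10⁻⁴)·(-0.5) = 34.7336 psu.
Increase required: 34.7336 − 34.65 = 0.0836 psu.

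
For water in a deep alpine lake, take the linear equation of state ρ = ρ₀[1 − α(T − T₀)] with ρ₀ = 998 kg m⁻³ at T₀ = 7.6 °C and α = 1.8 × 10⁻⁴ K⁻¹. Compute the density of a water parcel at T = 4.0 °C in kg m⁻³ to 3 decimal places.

T − T₀ = -3.6 K.
Bracket = 1 − α·(-3.6) = 1 + (6.48 × 10⁻⁴) = 1.0006480.
ρ = 998 × 1.0006480 = 998.647 kg m⁻³.

998.647 kg m⁻³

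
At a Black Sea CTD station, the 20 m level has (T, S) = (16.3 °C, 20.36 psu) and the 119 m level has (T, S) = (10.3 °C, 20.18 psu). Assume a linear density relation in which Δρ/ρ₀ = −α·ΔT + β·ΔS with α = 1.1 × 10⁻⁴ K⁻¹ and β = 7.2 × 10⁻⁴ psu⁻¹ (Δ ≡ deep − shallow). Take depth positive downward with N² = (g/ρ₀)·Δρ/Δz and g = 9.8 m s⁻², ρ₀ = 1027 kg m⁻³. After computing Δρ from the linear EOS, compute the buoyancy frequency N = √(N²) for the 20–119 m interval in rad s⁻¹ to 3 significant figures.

7.25 × 10⁻³ rad s⁻¹

ΔT = -6.0 K, ΔS = -0.18 psu (deep − shallow).
Δρ/ρ₀ = −αΔT + βΔS = 6.60 × 10⁻⁴ − 1.296 × 10⁻⁴ = 5.304 × 10⁻⁴, so Δρ ≈ 0.5447 kg m⁻³.
N² = (g/ρ₀)·Δρ/Δz = g·(Δρ/ρ₀)/Δz = 9.8 × 5.304 × 10⁻⁴ / 99 = 5.2504 × 10⁻⁵ s⁻².
N = √(5.2504 × 10⁻⁵) = 7.2460 × 10⁻³ rad s⁻¹ ≈ 7.25 × 10⁻³ rad s⁻¹.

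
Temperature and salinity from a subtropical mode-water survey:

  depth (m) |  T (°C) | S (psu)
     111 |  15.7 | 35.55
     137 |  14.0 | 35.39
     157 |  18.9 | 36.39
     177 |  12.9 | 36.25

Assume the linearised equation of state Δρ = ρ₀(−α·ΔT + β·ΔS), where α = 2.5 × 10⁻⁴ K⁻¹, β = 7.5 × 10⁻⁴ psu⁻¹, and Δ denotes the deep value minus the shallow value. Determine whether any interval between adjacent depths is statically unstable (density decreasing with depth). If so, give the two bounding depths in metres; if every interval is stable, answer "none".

Evaluate Δρ/ρ₀ = −αΔT + βΔS across each adjacent pair:
  111–137 m: −αΔT+βΔS = −(2.5 × 10⁻⁴)(-1.7)+(7.5 × 10⁻⁴)(-0.16) = 3.0 × 10⁻⁴ → stable
  137–157 m: −αΔT+βΔS = −(2.5 × 10⁻⁴)(+4.9)+(7.5 × 10⁻⁴)(+1.00) = -4.8 × 10⁻⁴ → UNSTABLE
  157–177 m: −αΔT+βΔS = −(2.5 × 10⁻⁴)(-6.0)+(7.5 × 10⁻⁴)(-0.14) = 1.4 × 10⁻³ → stable
The 137–157 m interval has Δρ < 0: lighter water underlies denser water.

137–157 m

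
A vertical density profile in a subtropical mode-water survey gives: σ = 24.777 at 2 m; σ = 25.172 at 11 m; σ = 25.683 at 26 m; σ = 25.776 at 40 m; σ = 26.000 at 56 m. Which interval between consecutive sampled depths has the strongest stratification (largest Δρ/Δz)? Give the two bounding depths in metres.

2–11 m

Compute the density gradient over each adjacent pair:
  2–11 m: Δρ/Δz = 0.395/9 = 0.044 kg m⁻⁴
  11–26 m: Δρ/Δz = 0.511/15 = 0.034 kg m⁻⁴
  26–40 m: Δρ/Δz = 0.093/14 = 6.6 × 10⁻³ kg m⁻⁴
  40–56 m: Δρ/Δz = 0.224/16 = 0.014 kg m⁻⁴
The largest gradient is in the 2–11 m interval — the pycnocline.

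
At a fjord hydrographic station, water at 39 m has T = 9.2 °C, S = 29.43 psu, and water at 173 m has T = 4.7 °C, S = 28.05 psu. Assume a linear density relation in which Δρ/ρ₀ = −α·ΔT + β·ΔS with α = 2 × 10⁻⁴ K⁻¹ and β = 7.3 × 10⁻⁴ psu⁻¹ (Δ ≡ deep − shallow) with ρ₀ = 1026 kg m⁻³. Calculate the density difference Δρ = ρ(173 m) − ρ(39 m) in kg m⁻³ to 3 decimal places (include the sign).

ΔT = -4.5 K, ΔS = -1.38 psu (deep − shallow).
Δρ/ρ₀ = −(2 × 10⁻⁴)(-4.5) + (7.3 × 10⁻⁴)(-1.38) = -1.074 × 10⁻⁴.
Δρ = 1026 × (-1.074 × 10⁻⁴) = -0.110 kg m⁻³.
Negative Δρ: lighter below, statically unstable.

-0.110 kg m⁻³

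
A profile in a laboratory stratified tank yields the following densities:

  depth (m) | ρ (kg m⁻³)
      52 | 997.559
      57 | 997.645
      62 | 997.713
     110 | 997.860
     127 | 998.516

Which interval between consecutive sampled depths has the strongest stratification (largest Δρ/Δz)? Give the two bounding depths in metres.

Compute the density gradient over each adjacent pair:
  52–57 m: Δρ/Δz = 0.086/5 = 0.017 kg m⁻⁴
  57–62 m: Δρ/Δz = 0.068/5 = 0.014 kg m⁻⁴
  62–110 m: Δρ/Δz = 0.147/48 = 3.1 × 10⁻³ kg m⁻⁴
  110–127 m: Δρ/Δz = 0.656/17 = 0.039 kg m⁻⁴
The largest gradient is in the 110–127 m interval — the pycnocline.

110–127 m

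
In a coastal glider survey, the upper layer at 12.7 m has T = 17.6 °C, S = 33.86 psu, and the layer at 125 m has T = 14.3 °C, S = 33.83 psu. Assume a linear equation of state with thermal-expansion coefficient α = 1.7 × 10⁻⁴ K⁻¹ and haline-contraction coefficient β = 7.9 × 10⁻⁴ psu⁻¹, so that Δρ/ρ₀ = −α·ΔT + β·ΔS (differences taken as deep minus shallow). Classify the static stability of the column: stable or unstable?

stable

ΔT = 14.3 − 17.6 = -3.3 K and ΔS = 33.83 − 33.86 = -0.03 psu (deep − shallow).
−αΔT = 5.61 × 10⁻⁴; βΔS = -2.37 × 10⁻⁵; sum Δρ/ρ₀ = 5.373 × 10⁻⁴.
Δρ/ρ₀ > 0, so Δρ > 0: deeper water is denser → statically stable.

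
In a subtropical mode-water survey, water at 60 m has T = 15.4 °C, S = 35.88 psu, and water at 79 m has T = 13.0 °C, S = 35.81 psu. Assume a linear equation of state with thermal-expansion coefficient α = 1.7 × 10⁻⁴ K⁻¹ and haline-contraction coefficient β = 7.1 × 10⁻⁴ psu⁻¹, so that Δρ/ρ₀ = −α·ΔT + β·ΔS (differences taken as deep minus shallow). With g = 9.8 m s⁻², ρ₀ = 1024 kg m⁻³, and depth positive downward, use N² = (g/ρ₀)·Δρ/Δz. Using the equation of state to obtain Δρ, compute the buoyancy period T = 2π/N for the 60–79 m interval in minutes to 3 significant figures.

ΔT = -2.4 K, ΔS = -0.07 psu (deep − shallow).
Δρ/ρ₀ = −αΔT + βΔS = 4.08 × 10⁻⁴ − 4.97 × 10⁻⁵ = 3.583 × 10⁻⁴, so Δρ ≈ 0.3669 kg m⁻³.
N² = (g/ρ₀)·Δρ/Δz = g·(Δρ/ρ₀)/Δz = 9.8 × 3.583 × 10⁻⁴ / 19 = 1.8481 × 10⁻⁴ s⁻².
N = √(1.8481 × 10⁻⁴) = 0.013594 rad s⁻¹ → T = 2π/N = 462.20 s = 7.7033 min ≈ 7.70 min.

7.70 min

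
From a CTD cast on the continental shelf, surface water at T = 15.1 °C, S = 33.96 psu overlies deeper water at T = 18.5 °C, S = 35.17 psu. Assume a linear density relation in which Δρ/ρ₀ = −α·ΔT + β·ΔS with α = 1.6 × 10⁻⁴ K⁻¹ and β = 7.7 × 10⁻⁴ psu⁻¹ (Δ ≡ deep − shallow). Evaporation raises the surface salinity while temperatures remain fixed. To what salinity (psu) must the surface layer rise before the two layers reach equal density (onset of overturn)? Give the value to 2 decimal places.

34.46 psu

Neutral buoyancy requires −α(T_deep − T_surf) + β(S_deep − S_surf′) = 0.
S_surf′ = S_deep − (α/β)·ΔT = 35.17 − (1.6 × 10⁻⁴/7.7 × 10⁻⁴)·(+3.4) = 34.4635 psu.
Increase required: 34.4635 − 33.96 = 0.5035 psu.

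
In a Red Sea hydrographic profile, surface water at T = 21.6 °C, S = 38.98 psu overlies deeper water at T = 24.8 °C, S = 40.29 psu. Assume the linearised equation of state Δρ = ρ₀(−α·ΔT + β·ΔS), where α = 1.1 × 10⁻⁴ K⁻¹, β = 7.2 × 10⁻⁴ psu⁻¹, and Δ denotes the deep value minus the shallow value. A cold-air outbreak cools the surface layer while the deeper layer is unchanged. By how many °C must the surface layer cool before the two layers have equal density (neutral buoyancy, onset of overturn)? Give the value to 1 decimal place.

5.4 °C

Neutral buoyancy requires Δρ = 0, i.e. −α(T_deep − T_surf′) + β(S_deep − S_surf) = 0.
T_surf′ = T_deep − (β/α)·ΔS = 24.8 − (7.2 × 10⁻⁴/1.1 × 10⁻⁴)·(+1.31) = 16.225 °C.
Cooling required: 21.6 − (16.225) = 5.375 °C.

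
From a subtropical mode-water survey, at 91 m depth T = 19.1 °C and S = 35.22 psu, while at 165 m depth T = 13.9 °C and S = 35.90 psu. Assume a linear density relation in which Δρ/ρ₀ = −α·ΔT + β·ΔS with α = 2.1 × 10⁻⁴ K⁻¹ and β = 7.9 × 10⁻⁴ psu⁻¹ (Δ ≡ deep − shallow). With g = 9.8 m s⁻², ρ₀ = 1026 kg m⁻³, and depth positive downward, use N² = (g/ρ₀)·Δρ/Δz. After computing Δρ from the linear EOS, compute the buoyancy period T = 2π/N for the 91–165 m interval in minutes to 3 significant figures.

ΔT = -5.2 K, ΔS = +0.68 psu (deep − shallow).
Δρ/ρ₀ = −αΔT + βΔS = 1.092 × 10⁻³ + 5.372 × 10⁻⁴ = 1.6292 × 10⁻³, so Δρ ≈ 1.672 kg m⁻³.
N² = (g/ρ₀)·Δρ/Δz = g·(Δρ/ρ₀)/Δz = 9.8 × 1.6292 × 10⁻³ / 74 = 2.1576 × 10⁻⁴ s⁻².
N = √(2.1576 × 10⁻⁴) = 0.014689 rad s⁻¹ → T = 2π/N = 427.75 s = 7.1292 min ≈ 7.13 min.

7.13 min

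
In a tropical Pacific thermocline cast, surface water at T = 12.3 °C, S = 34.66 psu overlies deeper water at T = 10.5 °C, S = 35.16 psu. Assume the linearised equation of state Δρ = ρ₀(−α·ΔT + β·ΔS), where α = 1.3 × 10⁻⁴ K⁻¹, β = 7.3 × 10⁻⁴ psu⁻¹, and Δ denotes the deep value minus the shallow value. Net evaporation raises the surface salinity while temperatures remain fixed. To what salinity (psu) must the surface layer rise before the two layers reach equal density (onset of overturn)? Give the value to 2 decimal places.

Neutral buoyancy requires −α(T_deep − T_surf) + β(S_deep − S_surf′) = 0.
S_surf′ = S_deep − (α/β)·ΔT = 35.16 − (1.3 × 10⁻⁴/7.3 × 10⁻⁴)·(-1.8) = 35.4805 psu.
Increase required: 35.4805 − 34.66 = 0.8205 psu.

35.48 psu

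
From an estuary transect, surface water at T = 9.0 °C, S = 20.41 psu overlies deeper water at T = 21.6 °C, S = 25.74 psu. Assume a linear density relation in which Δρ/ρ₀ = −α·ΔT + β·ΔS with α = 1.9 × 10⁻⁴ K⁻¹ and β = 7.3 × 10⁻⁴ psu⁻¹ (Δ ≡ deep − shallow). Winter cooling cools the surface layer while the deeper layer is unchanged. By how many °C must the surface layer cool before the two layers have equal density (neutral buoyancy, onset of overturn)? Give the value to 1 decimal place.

Neutral buoyancy requires Δρ = 0, i.e. −α(T_deep − T_surf′) + β(S_deep − S_surf) = 0.
T_surf′ = T_deep − (β/α)·ΔS = 21.6 − (7.3 × 10⁻⁴/1.9 × 10⁻⁴)·(+5.33) = 1.122 °C.
Cooling required: 9.0 − (1.122) = 7.878 °C.

7.9 °C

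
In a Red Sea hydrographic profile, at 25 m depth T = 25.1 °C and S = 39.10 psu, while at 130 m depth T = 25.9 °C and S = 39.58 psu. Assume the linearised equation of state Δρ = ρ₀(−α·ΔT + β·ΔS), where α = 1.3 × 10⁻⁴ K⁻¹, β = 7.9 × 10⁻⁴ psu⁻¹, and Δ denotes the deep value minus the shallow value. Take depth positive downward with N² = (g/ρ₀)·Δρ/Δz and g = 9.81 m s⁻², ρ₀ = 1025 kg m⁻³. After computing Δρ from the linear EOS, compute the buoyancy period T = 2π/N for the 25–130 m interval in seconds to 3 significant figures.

1.24 × 10³ s

ΔT = +0.8 K, ΔS = +0.48 psu (deep − shallow).
Δρ/ρ₀ = −αΔT + βΔS = -1.04 × 10⁻⁴ + 3.792 × 10⁻⁴ = 2.752 × 10⁻⁴, so Δρ ≈ 0.2821 kg m⁻³.
N² = (g/ρ₀)·Δρ/Δz = g·(Δρ/ρ₀)/Δz = 9.81 × 2.752 × 10⁻⁴ / 105 = 2.5712 × 10⁻⁵ s⁻².
N = √(2.5712 × 10⁻⁵) = 5.0707 × 10⁻³ rad s⁻¹ → T = 2π/N = 1.2391 × 10³ s ≈ 1.24 × 10³ s.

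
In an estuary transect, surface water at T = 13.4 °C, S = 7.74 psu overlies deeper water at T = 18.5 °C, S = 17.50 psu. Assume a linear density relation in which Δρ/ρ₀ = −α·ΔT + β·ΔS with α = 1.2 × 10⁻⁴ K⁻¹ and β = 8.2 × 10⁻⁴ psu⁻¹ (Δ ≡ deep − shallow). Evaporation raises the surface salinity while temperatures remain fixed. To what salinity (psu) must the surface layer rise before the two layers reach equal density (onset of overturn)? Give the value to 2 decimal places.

Neutral buoyancy requires −α(T_deep − T_surf) + β(S_deep − S_surf′) = 0.
S_surf′ = S_deep − (α/β)·ΔT = 17.50 − (1.2 × 10⁻⁴/8.2 × 10⁻⁴)·(+5.1) = 16.7537 psu.
Increase required: 16.7537 − 7.74 = 9.0137 psu.

16.75 psu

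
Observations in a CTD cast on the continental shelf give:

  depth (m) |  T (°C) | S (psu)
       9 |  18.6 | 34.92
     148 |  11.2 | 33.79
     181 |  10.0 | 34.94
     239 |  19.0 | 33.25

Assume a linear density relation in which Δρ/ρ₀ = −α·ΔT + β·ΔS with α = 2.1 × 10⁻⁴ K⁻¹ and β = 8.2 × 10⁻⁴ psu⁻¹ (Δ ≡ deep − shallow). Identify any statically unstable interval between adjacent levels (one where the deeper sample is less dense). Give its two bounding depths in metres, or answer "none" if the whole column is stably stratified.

181–239 m

Evaluate Δρ/ρ₀ = −αΔT + βΔS across each adjacent pair:
  9–148 m: −αΔT+βΔS = −(2.1 × 10⁻⁴)(-7.4)+(8.2 × 10⁻⁴)(-1.13) = 6.3 × 10⁻⁴ → stable
  148–181 m: −αΔT+βΔS = −(2.1 × 10⁻⁴)(-1.2)+(8.2 × 10⁻⁴)(+1.15) = 1.2 × 10⁻³ → stable
  181–239 m: −αΔT+βΔS = −(2.1 × 10⁻⁴)(+9.0)+(8.2 × 10⁻⁴)(-1.69) = -3.3 × 10⁻³ → UNSTABLE
The 181–239 m interval has Δρ < 0: lighter water underlies denser water.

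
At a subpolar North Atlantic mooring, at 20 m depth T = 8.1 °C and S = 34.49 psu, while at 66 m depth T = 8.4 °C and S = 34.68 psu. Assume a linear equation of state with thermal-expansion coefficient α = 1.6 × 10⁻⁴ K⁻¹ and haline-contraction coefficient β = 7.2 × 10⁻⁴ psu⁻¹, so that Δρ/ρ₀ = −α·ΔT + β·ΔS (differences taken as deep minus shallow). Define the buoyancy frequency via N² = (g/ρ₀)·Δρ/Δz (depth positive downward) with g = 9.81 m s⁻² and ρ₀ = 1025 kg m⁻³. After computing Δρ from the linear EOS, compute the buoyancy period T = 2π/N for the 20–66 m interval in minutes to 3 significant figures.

ΔT = +0.3 K, ΔS = +0.19 psu (deep − shallow).
Δρ/ρ₀ = −αΔT + βΔS = -4.80 × 10⁻⁵ + 1.368 × 10⁻⁴ = 8.88 × 10⁻⁵, so Δρ ≈ 0.09102 kg m⁻³.
N² = (g/ρ₀)·Δρ/Δz = g·(Δρ/ρ₀)/Δz = 9.81 × 8.88 × 10⁻⁵ / 46 = 1.8938 × 10⁻⁵ s⁻².
N = √(1.8938 × 10⁻⁵) = 4.3518 × 10⁻³ rad s⁻¹ → T = 2π/N = 1.4438 × 10³ s = 24.063 min ≈ 24.1 min.

24.1 min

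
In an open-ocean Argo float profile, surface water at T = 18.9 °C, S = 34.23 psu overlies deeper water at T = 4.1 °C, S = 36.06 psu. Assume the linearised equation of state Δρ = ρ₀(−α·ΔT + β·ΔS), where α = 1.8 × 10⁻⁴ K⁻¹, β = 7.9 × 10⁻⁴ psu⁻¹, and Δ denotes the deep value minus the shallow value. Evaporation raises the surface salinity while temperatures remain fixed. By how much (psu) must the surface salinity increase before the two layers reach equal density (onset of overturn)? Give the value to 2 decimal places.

Neutral buoyancy requires −α(T_deep − T_surf) + β(S_deep − S_surf′) = 0.
S_surf′ = S_deep − (α/β)·ΔT = 36.06 − (1.8 × 10⁻⁴/7.9 × 10⁻⁴)·(-14.8) = 39.4322 psu.
Increase required: 39.4322 − 34.23 = 5.2022 psu.

5.20 psu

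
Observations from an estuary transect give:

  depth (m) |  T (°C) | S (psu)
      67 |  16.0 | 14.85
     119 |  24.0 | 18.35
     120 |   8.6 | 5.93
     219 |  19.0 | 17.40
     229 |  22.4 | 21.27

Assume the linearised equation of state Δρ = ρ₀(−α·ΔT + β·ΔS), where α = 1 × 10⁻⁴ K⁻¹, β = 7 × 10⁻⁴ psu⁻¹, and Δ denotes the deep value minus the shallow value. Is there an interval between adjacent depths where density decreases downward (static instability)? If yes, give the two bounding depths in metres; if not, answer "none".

Evaluate Δρ/ρ₀ = −αΔT + βΔS across each adjacent pair:
  67–119 m: −αΔT+βΔS = −(1 × 10⁻⁴)(+8.0)+(7 × 10⁻⁴)(+3.50) = 1.6 × 10⁻³ → stable
  119–120 m: −αΔT+βΔS = −(1 × 10⁻⁴)(-15.4)+(7 × 10⁻⁴)(-12.42) = -7.2 × 10⁻³ → UNSTABLE
  120–219 m: −αΔT+βΔS = −(1 × 10⁻⁴)(+10.4)+(7 × 10⁻⁴)(+11.47) = 7.0 × 10⁻³ → stable
  219–229 m: −αΔT+βΔS = −(1 × 10⁻⁴)(+3.4)+(7 × 10⁻⁴)(+3.87) = 2.4 × 10⁻³ → stable
The 119–120 m interval has Δρ < 0: lighter water underlies denser water.

119–120 m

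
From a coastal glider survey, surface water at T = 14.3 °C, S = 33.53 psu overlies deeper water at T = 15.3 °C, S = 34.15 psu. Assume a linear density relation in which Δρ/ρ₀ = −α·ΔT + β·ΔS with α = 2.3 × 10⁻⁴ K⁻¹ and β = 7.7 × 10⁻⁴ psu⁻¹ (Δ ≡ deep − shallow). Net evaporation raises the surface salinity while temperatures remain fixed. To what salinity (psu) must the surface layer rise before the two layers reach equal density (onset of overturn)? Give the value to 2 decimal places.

33.85 psu

Neutral buoyancy requires −α(T_deep − T_surf) + β(S_deep − S_surf′) = 0.
S_surf′ = S_deep − (α/β)·ΔT = 34.15 − (2.3 × 10⁻⁴/7.7 × 10⁻⁴)·(+1.0) = 33.8513 psu.
Increase required: 33.8513 − 33.53 = 0.3213 psu.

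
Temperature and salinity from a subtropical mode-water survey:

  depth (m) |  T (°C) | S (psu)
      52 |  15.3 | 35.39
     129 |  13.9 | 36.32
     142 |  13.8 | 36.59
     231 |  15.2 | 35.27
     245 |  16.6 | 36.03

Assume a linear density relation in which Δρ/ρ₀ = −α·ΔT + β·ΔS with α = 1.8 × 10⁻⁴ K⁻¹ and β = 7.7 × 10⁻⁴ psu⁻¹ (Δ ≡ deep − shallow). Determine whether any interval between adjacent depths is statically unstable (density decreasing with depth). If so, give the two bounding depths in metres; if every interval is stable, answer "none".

Evaluate Δρ/ρ₀ = −αΔT + βΔS across each adjacent pair:
  52–129 m: −αΔT+βΔS = −(1.8 × 10⁻⁴)(-1.4)+(7.7 × 10⁻⁴)(+0.93) = 9.7 × 10⁻⁴ → stable
  129–142 m: −αΔT+βΔS = −(1.8 × 10⁻⁴)(-0.1)+(7.7 × 10⁻⁴)(+0.27) = 2.3 × 10⁻⁴ → stable
  142–231 m: −αΔT+βΔS = −(1.8 × 10⁻⁴)(+1.4)+(7.7 × 10⁻⁴)(-1.32) = -1.3 × 10⁻³ → UNSTABLE
  231–245 m: −αΔT+βΔS = −(1.8 × 10⁻⁴)(+1.4)+(7.7 × 10⁻⁴)(+0.76) = 3.3 × 10⁻⁴ → stable
The 142–231 m interval has Δρ < 0: lighter water underlies denser water.

142–231 m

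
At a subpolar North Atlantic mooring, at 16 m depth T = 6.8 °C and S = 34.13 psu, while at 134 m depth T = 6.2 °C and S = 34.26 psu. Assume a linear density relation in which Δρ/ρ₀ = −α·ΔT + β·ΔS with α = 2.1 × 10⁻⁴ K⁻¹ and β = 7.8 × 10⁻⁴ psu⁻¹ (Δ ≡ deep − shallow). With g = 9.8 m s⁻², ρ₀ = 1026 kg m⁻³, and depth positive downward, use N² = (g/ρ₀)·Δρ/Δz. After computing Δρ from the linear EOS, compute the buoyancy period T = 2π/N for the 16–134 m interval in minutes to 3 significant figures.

ΔT = -0.6 K, ΔS = +0.13 psu (deep − shallow).
Δρ/ρ₀ = −αΔT + βΔS = 1.26 × 10⁻⁴ + 1.014 × 10⁻⁴ = 2.274 × 10⁻⁴, so Δρ ≈ 0.2333 kg m⁻³.
N² = (g/ρ₀)·Δρ/Δz = g·(Δρ/ρ₀)/Δz = 9.8 × 2.274 × 10⁻⁴ / 118 = 1.8886 × 10⁻⁵ s⁻².
N = √(1.8886 × 10⁻⁵) = 4.3458 × 10⁻³ rad s⁻¹ → T = 2π/N = 1.4458 × 10³ s = 24.097 min ≈ 24.1 min.

24.1 min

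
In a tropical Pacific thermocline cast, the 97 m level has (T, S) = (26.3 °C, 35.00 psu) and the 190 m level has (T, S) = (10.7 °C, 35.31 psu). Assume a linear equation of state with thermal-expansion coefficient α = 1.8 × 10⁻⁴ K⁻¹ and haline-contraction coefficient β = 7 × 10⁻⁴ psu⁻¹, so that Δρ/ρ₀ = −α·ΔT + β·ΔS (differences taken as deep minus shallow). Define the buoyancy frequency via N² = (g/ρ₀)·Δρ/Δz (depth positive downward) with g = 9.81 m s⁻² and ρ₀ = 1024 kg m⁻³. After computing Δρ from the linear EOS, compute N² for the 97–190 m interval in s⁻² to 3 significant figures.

3.19 × 10⁻⁴ s⁻²

ΔT = -15.6 K, ΔS = +0.31 psu (deep − shallow).
Δρ/ρ₀ = −αΔT + βΔS = 2.808 × 10⁻³ + 2.17 × 10⁻⁴ = 3.025 × 10⁻³, so Δρ ≈ 3.098 kg m⁻³.
N² = (g/ρ₀)·Δρ/Δz = g·(Δρ/ρ₀)/Δz = 9.81 × 3.025 × 10⁻³ / 93 = 3.1909 × 10⁻⁴ s⁻² ≈ 3.19 × 10⁻⁴ s⁻².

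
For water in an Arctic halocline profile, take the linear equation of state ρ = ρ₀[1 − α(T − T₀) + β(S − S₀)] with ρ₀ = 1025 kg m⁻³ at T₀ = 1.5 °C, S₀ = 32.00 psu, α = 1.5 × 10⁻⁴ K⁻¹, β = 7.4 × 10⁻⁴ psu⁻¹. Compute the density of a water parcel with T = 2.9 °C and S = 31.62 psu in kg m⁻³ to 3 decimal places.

1024.497 kg m⁻³

T − T₀ = +1.4 K, S − S₀ = -0.38 psu.
Bracket = 1 − α·(+1.4) + β·(-0.38) = 1 + (-4.912 × 10⁻⁴) = 0.9995088.
ρ = 1025 × 0.9995088 = 1024.497 kg m⁻³.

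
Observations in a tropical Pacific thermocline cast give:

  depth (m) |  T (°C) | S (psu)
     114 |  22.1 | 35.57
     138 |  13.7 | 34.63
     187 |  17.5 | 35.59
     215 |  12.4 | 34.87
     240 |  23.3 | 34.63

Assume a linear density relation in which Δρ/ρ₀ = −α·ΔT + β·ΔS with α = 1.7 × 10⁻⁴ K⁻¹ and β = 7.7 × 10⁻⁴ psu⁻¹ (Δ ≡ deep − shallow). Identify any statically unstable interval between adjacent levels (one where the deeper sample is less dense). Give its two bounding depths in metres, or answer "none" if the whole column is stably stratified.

215–240 m

Evaluate Δρ/ρ₀ = −αΔT + βΔS across each adjacent pair:
  114–138 m: −αΔT+βΔS = −(1.7 × 10⁻⁴)(-8.4)+(7.7 × 10⁻⁴)(-0.94) = 7.0 × 10⁻⁴ → stable
  138–187 m: −αΔT+βΔS = −(1.7 × 10⁻⁴)(+3.8)+(7.7 × 10⁻⁴)(+0.96) = 9.3 × 10⁻⁵ → stable
  187–215 m: −αΔT+βΔS = −(1.7 × 10⁻⁴)(-5.1)+(7.7 × 10⁻⁴)(-0.72) = 3.1 × 10⁻⁴ → stable
  215–240 m: −αΔT+βΔS = −(1.7 × 10⁻⁴)(+10.9)+(7.7 × 10⁻⁴)(-0.24) = -2.0 × 10⁻³ → UNSTABLE
The 215–240 m interval has Δρ < 0: lighter water underlies denser water.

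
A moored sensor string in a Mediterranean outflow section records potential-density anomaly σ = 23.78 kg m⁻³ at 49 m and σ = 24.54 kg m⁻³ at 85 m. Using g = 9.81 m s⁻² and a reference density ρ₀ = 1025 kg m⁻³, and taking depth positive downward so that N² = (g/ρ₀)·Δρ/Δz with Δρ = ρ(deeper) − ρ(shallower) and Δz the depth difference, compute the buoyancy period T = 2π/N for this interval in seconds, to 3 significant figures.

442 s

Δρ = 1024.54 − 1023.78 = 0.76 kg m⁻³ over Δz = 85 − 49 = 36 m.
N² = (9.81/1025) × (0.76/36) = 2.0205 × 10⁻⁴ s⁻².
N = √(2.0205 × 10⁻⁴) = 0.014214 rad s⁻¹, so T = 2π/N = 442.04 s ≈ 442 s.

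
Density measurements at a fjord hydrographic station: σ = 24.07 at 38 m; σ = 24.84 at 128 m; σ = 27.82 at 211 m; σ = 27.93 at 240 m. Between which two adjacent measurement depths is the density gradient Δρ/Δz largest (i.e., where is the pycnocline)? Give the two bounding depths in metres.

Compute the density gradient over each adjacent pair:
  38–128 m: Δρ/Δz = 0.77/90 = 8.6 × 10⁻³ kg m⁻⁴
  128–211 m: Δρ/Δz = 2.98/83 = 0.036 kg m⁻⁴
  211–240 m: Δρ/Δz = 0.11/29 = 3.8 × 10⁻³ kg m⁻⁴
The largest gradient is in the 128–211 m interval — the pycnocline.

128–211 m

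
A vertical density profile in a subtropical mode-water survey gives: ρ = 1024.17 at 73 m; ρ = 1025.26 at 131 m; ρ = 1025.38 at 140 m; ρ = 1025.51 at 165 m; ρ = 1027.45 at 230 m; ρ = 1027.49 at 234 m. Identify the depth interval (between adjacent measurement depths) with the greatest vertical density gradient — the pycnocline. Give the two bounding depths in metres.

165–230 m

Compute the density gradient over each adjacent pair:
  73–131 m: Δρ/Δz = 1.09/58 = 0.019 kg m⁻⁴
  131–140 m: Δρ/Δz = 0.12/9 = 0.013 kg m⁻⁴
  140–165 m: Δρ/Δz = 0.13/25 = 5.2 × 10⁻³ kg m⁻⁴
  165–230 m: Δρ/Δz = 1.94/65 = 0.030 kg m⁻⁴
  230–234 m: Δρ/Δz = 0.04/4 = 0.010 kg m⁻⁴
The largest gradient is in the 165–230 m interval — the pycnocline.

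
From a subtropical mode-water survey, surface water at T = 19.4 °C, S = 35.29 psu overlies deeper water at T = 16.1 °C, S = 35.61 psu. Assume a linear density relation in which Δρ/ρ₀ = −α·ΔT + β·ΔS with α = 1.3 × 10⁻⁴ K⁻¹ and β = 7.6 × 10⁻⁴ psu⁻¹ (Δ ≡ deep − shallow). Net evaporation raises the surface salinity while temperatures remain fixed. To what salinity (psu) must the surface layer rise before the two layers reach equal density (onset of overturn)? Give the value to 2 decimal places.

36.17 psu

Neutral buoyancy requires −α(T_deep − T_surf) + β(S_deep − S_surf′) = 0.
S_surf′ = S_deep − (α/β)·ΔT = 35.61 − (1.3 × 10⁻⁴/7.6 × 10⁻⁴)·(-3.3) = 36.1745 psu.
Increase required: 36.1745 − 35.29 = 0.8845 psu.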